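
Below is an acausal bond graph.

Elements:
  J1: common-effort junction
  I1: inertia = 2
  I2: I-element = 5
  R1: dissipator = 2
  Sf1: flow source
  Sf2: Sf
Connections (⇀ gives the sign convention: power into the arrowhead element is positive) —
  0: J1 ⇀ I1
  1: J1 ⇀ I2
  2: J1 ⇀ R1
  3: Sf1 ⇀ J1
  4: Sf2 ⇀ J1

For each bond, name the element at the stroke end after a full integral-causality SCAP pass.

β3 |Sf1  (Sf1 fixes flow; stroke at Sf1)
β4 |Sf2  (Sf2 (Sf) sets flow on bond)
β0 |I1  (I1 outputs flow p/I1)
β1 |I2  (I2 outputs flow p/I2)
β2 |J1  (closing 0-jn rule on J1)

#0 stroke at I1
#1 stroke at I2
#2 stroke at J1
#3 stroke at Sf1
#4 stroke at Sf2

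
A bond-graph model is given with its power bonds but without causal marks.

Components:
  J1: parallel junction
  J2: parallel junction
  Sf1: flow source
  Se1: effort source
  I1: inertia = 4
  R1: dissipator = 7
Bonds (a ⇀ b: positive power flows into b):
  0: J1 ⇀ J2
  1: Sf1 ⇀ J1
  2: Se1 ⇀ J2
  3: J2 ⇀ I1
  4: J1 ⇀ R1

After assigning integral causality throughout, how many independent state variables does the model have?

b1 stroke→Sf1  (source Sf1 imposes f)
b2 stroke→J2  (Se1 fixes effort; stroke away)
b0 stroke→J1  (J2: bond 2 brought effort, rest push out)
b3 stroke→I1  (common-e at J2 fixed by 2)
b4 stroke→R1  (J1: bond 0 brought effort, rest push out)

1  (I1 all integral)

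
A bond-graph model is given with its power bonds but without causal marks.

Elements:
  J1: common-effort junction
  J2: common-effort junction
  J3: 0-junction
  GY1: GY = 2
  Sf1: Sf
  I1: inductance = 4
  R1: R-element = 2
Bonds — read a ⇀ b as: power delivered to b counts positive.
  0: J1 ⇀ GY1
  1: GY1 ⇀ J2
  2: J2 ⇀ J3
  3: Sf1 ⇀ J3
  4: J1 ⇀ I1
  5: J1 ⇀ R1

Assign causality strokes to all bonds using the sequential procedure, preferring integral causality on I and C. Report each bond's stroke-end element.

bond 0 |J1
bond 1 |J2
bond 2 |J3
bond 3 |Sf1
bond 4 |I1
bond 5 |R1

b3 stroke at Sf1  (Sf1 (Sf) sets flow on bond)
b2 stroke at J3  (J3 needs exactly one e-in)
b1 stroke at J2  (J2 needs exactly one e-in)
b0 stroke at J1  (GY GY1: same side as bond 1)
b4 stroke at I1  (J1 effort already set via bond 0)
b5 stroke at R1  (J1: bond 0 brought effort, rest push out)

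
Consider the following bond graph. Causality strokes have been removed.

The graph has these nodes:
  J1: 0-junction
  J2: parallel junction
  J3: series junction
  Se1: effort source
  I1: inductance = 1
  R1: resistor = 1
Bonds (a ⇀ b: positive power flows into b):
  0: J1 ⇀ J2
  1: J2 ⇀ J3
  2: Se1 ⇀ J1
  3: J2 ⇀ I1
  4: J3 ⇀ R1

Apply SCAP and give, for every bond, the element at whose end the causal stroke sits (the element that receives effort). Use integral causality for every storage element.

#2 |J1  (Se1 fixes effort; stroke away)
#0 |J2  (J1 effort already set via bond 2)
#1 |J3  (J2 effort already set via bond 0)
#3 |I1  (0-jn J2 has e-setter on 0)
#4 |R1  (J3: last free bond brings flow in)

b0 stroke at J2
b1 stroke at J3
b2 stroke at J1
b3 stroke at I1
b4 stroke at R1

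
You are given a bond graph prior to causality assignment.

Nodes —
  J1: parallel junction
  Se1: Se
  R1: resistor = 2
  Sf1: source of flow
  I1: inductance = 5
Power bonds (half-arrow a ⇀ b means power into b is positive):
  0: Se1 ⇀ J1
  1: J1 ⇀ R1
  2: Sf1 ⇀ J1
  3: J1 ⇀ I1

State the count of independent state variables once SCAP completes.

1  (I1 all integral)

β0 |J1  (Se1: effort source, stroke at far end)
β2 |Sf1  (Sf1 fixes flow; stroke at Sf1)
β1 |R1  (J1: bond 0 brought effort, rest push out)
β3 |I1  (0-jn J1 has e-setter on 0)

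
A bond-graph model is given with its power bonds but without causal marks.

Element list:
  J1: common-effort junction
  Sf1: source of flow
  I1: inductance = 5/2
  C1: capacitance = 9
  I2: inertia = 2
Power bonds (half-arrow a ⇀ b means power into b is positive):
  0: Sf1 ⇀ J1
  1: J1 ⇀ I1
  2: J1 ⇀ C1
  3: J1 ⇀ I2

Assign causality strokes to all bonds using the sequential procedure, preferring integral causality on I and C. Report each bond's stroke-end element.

#0 stroke→Sf1
#1 stroke→I1
#2 stroke→J1
#3 stroke→I2

β0 stroke→Sf1  (Sf1 (Sf) sets flow on bond)
β1 stroke→I1  (I1 outputs flow p/I1)
β2 stroke→J1  (prefer integral on C1)
β3 stroke→I2  (J1 effort already set via bond 2)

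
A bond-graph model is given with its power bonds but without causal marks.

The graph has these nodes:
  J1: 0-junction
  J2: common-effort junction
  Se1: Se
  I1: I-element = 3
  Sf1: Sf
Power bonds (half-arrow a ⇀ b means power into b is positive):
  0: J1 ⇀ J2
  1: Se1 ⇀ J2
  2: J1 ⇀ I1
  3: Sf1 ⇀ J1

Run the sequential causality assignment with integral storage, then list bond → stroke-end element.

β1 stroke at J2  (Se1 (Se) sets effort on bond)
β3 stroke at Sf1  (Sf1 (Sf) sets flow on bond)
β0 stroke at J1  (common-e at J2 fixed by 1)
β2 stroke at I1  (J1 effort already set via bond 0)

bond 0 stroke→J1
bond 1 stroke→J2
bond 2 stroke→I1
bond 3 stroke→Sf1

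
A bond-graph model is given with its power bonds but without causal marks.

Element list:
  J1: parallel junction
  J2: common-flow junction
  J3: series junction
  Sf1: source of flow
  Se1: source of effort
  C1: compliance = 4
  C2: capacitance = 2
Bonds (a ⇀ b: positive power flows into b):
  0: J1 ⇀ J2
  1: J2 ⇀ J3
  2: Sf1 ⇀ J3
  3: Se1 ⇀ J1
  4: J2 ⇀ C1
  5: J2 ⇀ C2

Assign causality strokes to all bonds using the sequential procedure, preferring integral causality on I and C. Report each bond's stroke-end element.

bond 2 stroke at Sf1  (Sf1 (Sf) sets flow on bond)
bond 3 stroke at J1  (Se1: effort source, stroke at far end)
bond 0 stroke at J2  (J1 effort already set via bond 3)
bond 1 stroke at J3  (1-jn J3 has f-setter on 2)
bond 4 stroke at J2  (1-jn J2 has f-setter on 1)
bond 5 stroke at J2  (1-jn J2 has f-setter on 1)

b0 |J2
b1 |J3
b2 |Sf1
b3 |J1
b4 |J2
b5 |J2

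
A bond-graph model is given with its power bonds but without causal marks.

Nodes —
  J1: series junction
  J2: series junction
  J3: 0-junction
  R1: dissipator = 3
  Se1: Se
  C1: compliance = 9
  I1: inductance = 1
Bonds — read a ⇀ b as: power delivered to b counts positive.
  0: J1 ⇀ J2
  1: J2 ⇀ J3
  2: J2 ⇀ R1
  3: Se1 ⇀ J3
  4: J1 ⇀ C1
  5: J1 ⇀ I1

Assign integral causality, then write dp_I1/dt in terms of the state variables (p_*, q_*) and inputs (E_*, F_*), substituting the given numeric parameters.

bond 3 →J3  (source Se1 imposes e)
bond 1 →J2  (J3 effort already set via bond 3)
bond 4 →J1  (C1 integral (e out))
bond 5 →I1  (I1 integral (f out))
bond 0 →J1  (1-jn J1 has f-setter on 5)
bond 2 →J2  (1-jn J2 has f-setter on 0)

dp_I1/dt = -E_Se1 - 3*p_I1 - q_C1/9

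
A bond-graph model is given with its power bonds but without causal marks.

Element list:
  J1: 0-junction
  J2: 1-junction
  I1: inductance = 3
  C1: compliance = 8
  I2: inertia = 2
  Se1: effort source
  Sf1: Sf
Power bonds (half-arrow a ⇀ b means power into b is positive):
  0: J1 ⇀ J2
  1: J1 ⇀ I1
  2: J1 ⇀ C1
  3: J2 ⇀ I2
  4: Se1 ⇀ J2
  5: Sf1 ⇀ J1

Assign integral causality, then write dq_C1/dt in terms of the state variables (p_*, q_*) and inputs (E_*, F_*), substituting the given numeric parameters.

dq_C1/dt = F_Sf1 - p_I1/3 - p_I2/2

#4 →J2  (source Se1 imposes e)
#5 →Sf1  (source Sf1 imposes f)
#1 →I1  (I1 integral (f out))
#2 →J1  (C1: C, integral causality)
#0 →J2  (0-jn J1 has e-setter on 2)
#3 →I2  (J2: last free bond brings flow in)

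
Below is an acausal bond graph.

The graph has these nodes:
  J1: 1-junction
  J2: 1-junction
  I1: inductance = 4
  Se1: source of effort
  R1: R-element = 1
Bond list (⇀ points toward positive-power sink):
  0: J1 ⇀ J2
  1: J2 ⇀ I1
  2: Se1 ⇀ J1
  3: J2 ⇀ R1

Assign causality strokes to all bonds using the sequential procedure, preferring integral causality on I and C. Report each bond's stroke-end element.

b2 |J1  (Se1 fixes effort; stroke away)
b0 |J2  (closing 1-jn rule on J1)
b1 |I1  (I1: I, integral causality)
b3 |J2  (common-f at J2 fixed by 1)

#0 →J2
#1 →I1
#2 →J1
#3 →J2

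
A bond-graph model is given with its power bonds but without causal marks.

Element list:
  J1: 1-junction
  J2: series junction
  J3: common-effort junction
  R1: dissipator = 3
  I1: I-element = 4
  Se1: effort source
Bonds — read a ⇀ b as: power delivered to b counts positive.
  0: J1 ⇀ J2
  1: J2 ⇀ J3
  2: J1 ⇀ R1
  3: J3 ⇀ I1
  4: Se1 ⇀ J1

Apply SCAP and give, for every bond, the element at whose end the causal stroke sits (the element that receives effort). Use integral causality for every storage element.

#0 stroke→J2
#1 stroke→J3
#2 stroke→J1
#3 stroke→I1
#4 stroke→J1

β4 stroke at J1  (Se1: effort source, stroke at far end)
β3 stroke at I1  (prefer integral on I1)
β1 stroke at J3  (J3 needs exactly one e-in)
β0 stroke at J2  (1-jn J2 has f-setter on 1)
β2 stroke at J1  (J1 flow already set via bond 0)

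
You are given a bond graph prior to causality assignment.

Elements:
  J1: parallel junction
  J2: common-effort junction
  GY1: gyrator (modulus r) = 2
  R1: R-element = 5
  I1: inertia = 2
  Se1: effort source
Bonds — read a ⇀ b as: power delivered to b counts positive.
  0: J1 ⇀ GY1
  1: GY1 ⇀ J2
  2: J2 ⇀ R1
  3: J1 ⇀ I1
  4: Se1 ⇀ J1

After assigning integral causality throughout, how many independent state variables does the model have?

1  (I1 all integral)

bond 4 stroke at J1  (Se1 fixes effort; stroke away)
bond 0 stroke at GY1  (J1 effort already set via bond 4)
bond 3 stroke at I1  (J1 effort already set via bond 4)
bond 1 stroke at GY1  (GY GY1: same side as bond 0)
bond 2 stroke at J2  (closing 0-jn rule on J2)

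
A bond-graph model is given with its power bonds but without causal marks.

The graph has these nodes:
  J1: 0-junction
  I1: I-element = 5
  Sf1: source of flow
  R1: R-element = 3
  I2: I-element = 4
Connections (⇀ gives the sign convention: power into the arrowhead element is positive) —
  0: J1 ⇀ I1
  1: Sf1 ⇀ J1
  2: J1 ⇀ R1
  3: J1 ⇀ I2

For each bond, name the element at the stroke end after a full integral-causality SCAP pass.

b0 stroke→I1
b1 stroke→Sf1
b2 stroke→J1
b3 stroke→I2

#1 stroke at Sf1  (Sf1 (Sf) sets flow on bond)
#0 stroke at I1  (I1 integral (f out))
#3 stroke at I2  (I2 integral (f out))
#2 stroke at J1  (J1 needs exactly one e-in)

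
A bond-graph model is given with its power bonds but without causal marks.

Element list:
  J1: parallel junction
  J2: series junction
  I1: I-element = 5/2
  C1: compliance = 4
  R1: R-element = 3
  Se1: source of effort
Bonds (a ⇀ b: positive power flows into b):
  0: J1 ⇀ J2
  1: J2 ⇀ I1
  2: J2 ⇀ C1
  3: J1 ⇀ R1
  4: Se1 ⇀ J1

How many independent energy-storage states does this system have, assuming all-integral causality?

b4 stroke at J1  (Se1 (Se) sets effort on bond)
b0 stroke at J2  (J1: bond 4 brought effort, rest push out)
b3 stroke at R1  (0-jn J1 has e-setter on 4)
b1 stroke at I1  (I1 outputs flow p/I1)
b2 stroke at J2  (J2 flow already set via bond 1)

2  (C1, I1 all integral)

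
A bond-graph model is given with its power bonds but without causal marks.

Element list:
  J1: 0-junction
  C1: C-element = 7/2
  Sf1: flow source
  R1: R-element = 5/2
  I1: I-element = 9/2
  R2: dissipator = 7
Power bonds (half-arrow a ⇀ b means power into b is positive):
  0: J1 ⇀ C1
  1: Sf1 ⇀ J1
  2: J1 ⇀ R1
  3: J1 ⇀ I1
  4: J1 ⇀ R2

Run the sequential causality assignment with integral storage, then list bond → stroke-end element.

β0 |J1
β1 |Sf1
β2 |R1
β3 |I1
β4 |R2

bond 1 →Sf1  (source Sf1 imposes f)
bond 0 →J1  (C1: C, integral causality)
bond 2 →R1  (J1: bond 0 brought effort, rest push out)
bond 3 →I1  (0-jn J1 has e-setter on 0)
bond 4 →R2  (J1 effort already set via bond 0)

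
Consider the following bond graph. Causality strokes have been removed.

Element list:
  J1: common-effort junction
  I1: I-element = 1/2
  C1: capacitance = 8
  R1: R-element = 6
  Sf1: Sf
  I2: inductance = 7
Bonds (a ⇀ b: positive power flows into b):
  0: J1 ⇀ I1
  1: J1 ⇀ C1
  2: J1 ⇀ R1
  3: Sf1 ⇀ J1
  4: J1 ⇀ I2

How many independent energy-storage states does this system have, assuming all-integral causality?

β3 |Sf1  (source Sf1 imposes f)
β0 |I1  (I1 outputs flow p/I1)
β1 |J1  (C1 outputs effort q/C1)
β2 |R1  (common-e at J1 fixed by 1)
β4 |I2  (common-e at J1 fixed by 1)

3  (C1, I1, I2 all integral)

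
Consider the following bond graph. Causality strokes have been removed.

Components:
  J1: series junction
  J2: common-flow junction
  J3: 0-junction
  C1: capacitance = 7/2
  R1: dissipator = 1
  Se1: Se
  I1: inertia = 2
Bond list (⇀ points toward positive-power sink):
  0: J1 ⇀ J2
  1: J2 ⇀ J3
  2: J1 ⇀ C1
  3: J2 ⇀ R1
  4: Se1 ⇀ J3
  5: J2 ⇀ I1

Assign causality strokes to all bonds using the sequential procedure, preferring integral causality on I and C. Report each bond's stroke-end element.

b0 →J2
b1 →J2
b2 →J1
b3 →J2
b4 →J3
b5 →I1

#4 stroke→J3  (Se1 (Se) sets effort on bond)
#1 stroke→J2  (common-e at J3 fixed by 4)
#2 stroke→J1  (C1 outputs effort q/C1)
#0 stroke→J2  (closing 1-jn rule on J1)
#5 stroke→I1  (I1 integral (f out))
#3 stroke→J2  (common-f at J2 fixed by 5)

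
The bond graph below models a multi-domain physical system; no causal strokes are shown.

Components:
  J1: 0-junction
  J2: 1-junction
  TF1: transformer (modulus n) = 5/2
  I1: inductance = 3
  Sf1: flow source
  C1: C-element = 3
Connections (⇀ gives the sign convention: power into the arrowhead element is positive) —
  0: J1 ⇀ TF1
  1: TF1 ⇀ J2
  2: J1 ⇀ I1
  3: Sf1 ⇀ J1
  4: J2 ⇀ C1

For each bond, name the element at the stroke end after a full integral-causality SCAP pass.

#0 →J1
#1 →TF1
#2 →I1
#3 →Sf1
#4 →J2

#3 stroke→Sf1  (Sf1 fixes flow; stroke at Sf1)
#2 stroke→I1  (I1: I, integral causality)
#0 stroke→J1  (J1: last free bond brings effort in)
#1 stroke→TF1  (TF1 one-in-one-out from 0)
#4 stroke→J2  (common-f at J2 fixed by 1)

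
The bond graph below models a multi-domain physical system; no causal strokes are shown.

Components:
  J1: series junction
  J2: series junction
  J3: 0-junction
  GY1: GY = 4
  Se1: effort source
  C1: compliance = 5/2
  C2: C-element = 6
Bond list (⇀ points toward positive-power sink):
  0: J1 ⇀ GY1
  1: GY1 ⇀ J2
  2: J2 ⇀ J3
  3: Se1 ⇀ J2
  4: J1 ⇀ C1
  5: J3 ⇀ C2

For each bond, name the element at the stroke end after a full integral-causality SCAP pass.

b3 stroke at J2  (Se1 (Se) sets effort on bond)
b4 stroke at J1  (C1 outputs effort q/C1)
b0 stroke at GY1  (closing 1-jn rule on J1)
b1 stroke at GY1  (GY1: gyrator matches bond 0)
b2 stroke at J2  (J2 flow already set via bond 1)
b5 stroke at J3  (J3 needs exactly one e-in)

bond 0 stroke at GY1
bond 1 stroke at GY1
bond 2 stroke at J2
bond 3 stroke at J2
bond 4 stroke at J1
bond 5 stroke at J3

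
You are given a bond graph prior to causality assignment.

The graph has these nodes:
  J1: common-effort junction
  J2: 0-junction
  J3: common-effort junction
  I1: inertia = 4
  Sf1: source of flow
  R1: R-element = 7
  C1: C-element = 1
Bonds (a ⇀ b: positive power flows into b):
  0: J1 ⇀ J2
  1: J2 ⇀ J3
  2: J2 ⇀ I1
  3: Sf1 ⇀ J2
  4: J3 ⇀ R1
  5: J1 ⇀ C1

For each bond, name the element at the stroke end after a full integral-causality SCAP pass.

bond 0 →J2
bond 1 →J3
bond 2 →I1
bond 3 →Sf1
bond 4 →R1
bond 5 →J1

b3 stroke→Sf1  (Sf1 (Sf) sets flow on bond)
b2 stroke→I1  (I1 outputs flow p/I1)
b5 stroke→J1  (C1 integral (e out))
b0 stroke→J2  (J1: bond 5 brought effort, rest push out)
b1 stroke→J3  (0-jn J2 has e-setter on 0)
b4 stroke→R1  (J3: bond 1 brought effort, rest push out)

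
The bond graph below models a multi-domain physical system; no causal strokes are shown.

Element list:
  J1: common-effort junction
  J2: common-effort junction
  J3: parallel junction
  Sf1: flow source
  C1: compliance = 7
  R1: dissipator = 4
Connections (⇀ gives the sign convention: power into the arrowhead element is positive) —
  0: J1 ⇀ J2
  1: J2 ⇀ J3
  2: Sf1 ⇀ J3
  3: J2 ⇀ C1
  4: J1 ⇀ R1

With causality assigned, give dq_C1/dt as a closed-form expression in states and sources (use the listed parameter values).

β2 →Sf1  (Sf1: flow source, stroke at near end)
β1 →J3  (J3 needs exactly one e-in)
β3 →J2  (prefer integral on C1)
β0 →J1  (0-jn J2 has e-setter on 3)
β4 →R1  (J1: bond 0 brought effort, rest push out)

dq_C1/dt = F_Sf1 - q_C1/28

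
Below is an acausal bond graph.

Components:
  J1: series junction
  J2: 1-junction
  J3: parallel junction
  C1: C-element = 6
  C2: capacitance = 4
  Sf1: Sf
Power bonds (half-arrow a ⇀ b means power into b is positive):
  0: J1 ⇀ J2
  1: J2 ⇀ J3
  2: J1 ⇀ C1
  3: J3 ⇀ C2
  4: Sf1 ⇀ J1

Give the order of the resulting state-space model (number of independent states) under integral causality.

2  (C1, C2 all integral)

bond 4 stroke at Sf1  (Sf1 fixes flow; stroke at Sf1)
bond 0 stroke at J1  (common-f at J1 fixed by 4)
bond 2 stroke at J1  (1-jn J1 has f-setter on 4)
bond 1 stroke at J2  (J2: bond 0 brought flow, rest push out)
bond 3 stroke at J3  (J3: last free bond brings effort in)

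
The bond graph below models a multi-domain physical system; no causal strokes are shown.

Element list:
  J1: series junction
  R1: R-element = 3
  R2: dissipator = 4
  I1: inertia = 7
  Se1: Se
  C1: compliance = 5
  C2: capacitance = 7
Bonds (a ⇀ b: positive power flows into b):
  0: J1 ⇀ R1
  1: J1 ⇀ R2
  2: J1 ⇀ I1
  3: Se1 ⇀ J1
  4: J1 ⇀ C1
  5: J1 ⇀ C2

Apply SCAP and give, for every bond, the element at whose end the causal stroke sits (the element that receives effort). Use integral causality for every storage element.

#0 →J1
#1 →J1
#2 →I1
#3 →J1
#4 →J1
#5 →J1

b3 |J1  (Se1 fixes effort; stroke away)
b2 |I1  (I1 integral (f out))
b0 |J1  (J1 flow already set via bond 2)
b1 |J1  (common-f at J1 fixed by 2)
b4 |J1  (J1: bond 2 brought flow, rest push out)
b5 |J1  (common-f at J1 fixed by 2)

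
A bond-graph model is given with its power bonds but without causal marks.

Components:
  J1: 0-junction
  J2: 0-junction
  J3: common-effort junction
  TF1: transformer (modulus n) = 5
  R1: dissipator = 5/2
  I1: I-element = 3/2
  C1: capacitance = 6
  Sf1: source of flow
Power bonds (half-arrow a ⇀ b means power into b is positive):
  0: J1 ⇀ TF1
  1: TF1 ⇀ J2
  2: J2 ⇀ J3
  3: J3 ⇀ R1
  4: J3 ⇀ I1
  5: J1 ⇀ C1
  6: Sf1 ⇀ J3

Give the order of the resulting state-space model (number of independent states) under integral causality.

2  (C1, I1 all integral)

bond 6 |Sf1  (Sf1: flow source, stroke at near end)
bond 4 |I1  (I1: I, integral causality)
bond 5 |J1  (prefer integral on C1)
bond 0 |TF1  (J1 effort already set via bond 5)
bond 1 |J2  (TF1: transformer flips bond 0)
bond 2 |J3  (common-e at J2 fixed by 1)
bond 3 |R1  (J3 effort already set via bond 2)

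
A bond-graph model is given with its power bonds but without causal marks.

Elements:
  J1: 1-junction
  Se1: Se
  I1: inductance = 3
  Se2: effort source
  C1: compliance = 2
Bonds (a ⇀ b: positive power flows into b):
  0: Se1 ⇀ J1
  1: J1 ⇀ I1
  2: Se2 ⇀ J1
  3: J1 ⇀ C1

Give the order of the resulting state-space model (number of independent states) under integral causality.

2  (C1, I1 all integral)

#0 |J1  (Se1: effort source, stroke at far end)
#2 |J1  (Se2 (Se) sets effort on bond)
#1 |I1  (I1: I, integral causality)
#3 |J1  (common-f at J1 fixed by 1)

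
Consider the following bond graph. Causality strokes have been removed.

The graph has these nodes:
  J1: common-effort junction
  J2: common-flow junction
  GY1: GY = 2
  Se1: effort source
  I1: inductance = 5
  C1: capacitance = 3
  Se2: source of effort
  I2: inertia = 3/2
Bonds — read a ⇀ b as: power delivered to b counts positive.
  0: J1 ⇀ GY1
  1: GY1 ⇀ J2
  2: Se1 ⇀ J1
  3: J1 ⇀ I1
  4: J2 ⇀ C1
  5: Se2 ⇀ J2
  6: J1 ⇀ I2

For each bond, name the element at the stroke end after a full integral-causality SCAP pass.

bond 2 →J1  (Se1 fixes effort; stroke away)
bond 5 →J2  (Se2: effort source, stroke at far end)
bond 0 →GY1  (0-jn J1 has e-setter on 2)
bond 3 →I1  (J1 effort already set via bond 2)
bond 6 →I2  (common-e at J1 fixed by 2)
bond 1 →GY1  (through GY1, causality inverts; strokes same side of GY1)
bond 4 →J2  (J2 flow already set via bond 1)

b0 →GY1
b1 →GY1
b2 →J1
b3 →I1
b4 →J2
b5 →J2
b6 →I2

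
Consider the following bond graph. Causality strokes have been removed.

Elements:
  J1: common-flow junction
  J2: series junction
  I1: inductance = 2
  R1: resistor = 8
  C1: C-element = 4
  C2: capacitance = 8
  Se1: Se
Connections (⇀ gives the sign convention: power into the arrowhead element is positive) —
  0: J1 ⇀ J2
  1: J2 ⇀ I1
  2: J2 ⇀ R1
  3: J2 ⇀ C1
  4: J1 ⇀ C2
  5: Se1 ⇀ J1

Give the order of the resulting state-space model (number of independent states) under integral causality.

3  (C1, C2, I1 all integral)

bond 5 stroke→J1  (Se1 (Se) sets effort on bond)
bond 1 stroke→I1  (I1 integral (f out))
bond 0 stroke→J2  (common-f at J2 fixed by 1)
bond 2 stroke→J2  (common-f at J2 fixed by 1)
bond 3 stroke→J2  (common-f at J2 fixed by 1)
bond 4 stroke→J1  (common-f at J1 fixed by 0)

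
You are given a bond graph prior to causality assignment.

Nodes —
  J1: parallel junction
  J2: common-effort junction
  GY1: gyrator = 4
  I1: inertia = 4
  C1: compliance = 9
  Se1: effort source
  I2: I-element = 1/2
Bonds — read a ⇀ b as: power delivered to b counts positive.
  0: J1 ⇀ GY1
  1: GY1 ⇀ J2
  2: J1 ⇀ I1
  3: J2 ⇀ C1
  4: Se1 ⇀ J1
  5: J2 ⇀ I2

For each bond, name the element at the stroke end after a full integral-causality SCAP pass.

b0 stroke at GY1
b1 stroke at GY1
b2 stroke at I1
b3 stroke at J2
b4 stroke at J1
b5 stroke at I2

bond 4 stroke→J1  (source Se1 imposes e)
bond 0 stroke→GY1  (common-e at J1 fixed by 4)
bond 2 stroke→I1  (0-jn J1 has e-setter on 4)
bond 1 stroke→GY1  (through GY1, causality inverts; strokes same side of GY1)
bond 3 stroke→J2  (C1 integral (e out))
bond 5 stroke→I2  (J2: bond 3 brought effort, rest push out)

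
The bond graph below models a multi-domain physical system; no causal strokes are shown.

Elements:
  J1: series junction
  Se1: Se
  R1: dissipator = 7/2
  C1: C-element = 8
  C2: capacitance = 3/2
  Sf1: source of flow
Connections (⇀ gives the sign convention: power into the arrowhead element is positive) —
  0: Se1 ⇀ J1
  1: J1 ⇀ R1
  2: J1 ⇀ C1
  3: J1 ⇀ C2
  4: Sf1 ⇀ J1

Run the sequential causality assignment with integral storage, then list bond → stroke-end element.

bond 0 stroke→J1  (Se1 fixes effort; stroke away)
bond 4 stroke→Sf1  (Sf1 (Sf) sets flow on bond)
bond 1 stroke→J1  (common-f at J1 fixed by 4)
bond 2 stroke→J1  (1-jn J1 has f-setter on 4)
bond 3 stroke→J1  (J1 flow already set via bond 4)

bond 0 |J1
bond 1 |J1
bond 2 |J1
bond 3 |J1
bond 4 |Sf1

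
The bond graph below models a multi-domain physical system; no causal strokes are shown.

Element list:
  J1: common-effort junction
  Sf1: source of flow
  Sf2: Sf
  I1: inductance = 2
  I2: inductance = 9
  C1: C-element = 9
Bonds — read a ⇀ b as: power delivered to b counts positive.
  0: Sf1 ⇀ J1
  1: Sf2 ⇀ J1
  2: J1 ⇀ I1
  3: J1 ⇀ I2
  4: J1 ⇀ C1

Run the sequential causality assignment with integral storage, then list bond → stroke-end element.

b0 →Sf1  (Sf1 (Sf) sets flow on bond)
b1 →Sf2  (Sf2: flow source, stroke at near end)
b2 →I1  (I1: I, integral causality)
b3 →I2  (I2 integral (f out))
b4 →J1  (J1 needs exactly one e-in)

bond 0 |Sf1
bond 1 |Sf2
bond 2 |I1
bond 3 |I2
bond 4 |J1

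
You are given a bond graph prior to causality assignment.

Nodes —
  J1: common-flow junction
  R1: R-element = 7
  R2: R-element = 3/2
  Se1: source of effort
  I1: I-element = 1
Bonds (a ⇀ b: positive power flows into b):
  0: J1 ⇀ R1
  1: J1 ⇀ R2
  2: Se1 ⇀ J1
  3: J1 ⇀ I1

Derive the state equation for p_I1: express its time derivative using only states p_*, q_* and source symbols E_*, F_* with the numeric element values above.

dp_I1/dt = E_Se1 - 17*p_I1/2

#2 →J1  (Se1 fixes effort; stroke away)
#3 →I1  (prefer integral on I1)
#0 →J1  (common-f at J1 fixed by 3)
#1 →J1  (1-jn J1 has f-setter on 3)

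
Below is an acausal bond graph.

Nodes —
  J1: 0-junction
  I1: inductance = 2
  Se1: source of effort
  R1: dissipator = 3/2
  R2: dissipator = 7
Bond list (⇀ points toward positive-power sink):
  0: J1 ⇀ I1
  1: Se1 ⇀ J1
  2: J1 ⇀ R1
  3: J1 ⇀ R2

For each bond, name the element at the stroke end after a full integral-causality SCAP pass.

#1 →J1  (source Se1 imposes e)
#0 →I1  (J1 effort already set via bond 1)
#2 →R1  (0-jn J1 has e-setter on 1)
#3 →R2  (J1 effort already set via bond 1)

β0 |I1
β1 |J1
β2 |R1
β3 |R2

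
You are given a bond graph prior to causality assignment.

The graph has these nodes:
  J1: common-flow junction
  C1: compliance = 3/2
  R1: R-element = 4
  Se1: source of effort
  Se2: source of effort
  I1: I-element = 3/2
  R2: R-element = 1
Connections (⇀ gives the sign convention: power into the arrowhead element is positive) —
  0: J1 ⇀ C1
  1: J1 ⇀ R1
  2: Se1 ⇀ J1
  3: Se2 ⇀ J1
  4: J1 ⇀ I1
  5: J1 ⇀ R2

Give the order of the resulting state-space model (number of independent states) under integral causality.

#2 stroke at J1  (Se1 (Se) sets effort on bond)
#3 stroke at J1  (Se2 (Se) sets effort on bond)
#0 stroke at J1  (prefer integral on C1)
#4 stroke at I1  (I1: I, integral causality)
#1 stroke at J1  (1-jn J1 has f-setter on 4)
#5 stroke at J1  (J1 flow already set via bond 4)

2  (C1, I1 all integral)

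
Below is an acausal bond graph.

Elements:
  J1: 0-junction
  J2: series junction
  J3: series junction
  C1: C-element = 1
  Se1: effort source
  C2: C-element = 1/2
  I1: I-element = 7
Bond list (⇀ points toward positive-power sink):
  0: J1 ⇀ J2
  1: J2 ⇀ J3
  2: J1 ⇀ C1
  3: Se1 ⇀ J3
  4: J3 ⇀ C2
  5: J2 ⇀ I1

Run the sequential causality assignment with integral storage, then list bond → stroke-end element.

#3 →J3  (Se1 (Se) sets effort on bond)
#2 →J1  (C1 integral (e out))
#0 →J2  (J1: bond 2 brought effort, rest push out)
#4 →J3  (C2 integral (e out))
#1 →J2  (only one flow-in slot at J3)
#5 →I1  (J2 needs exactly one f-in)

β0 →J2
β1 →J2
β2 →J1
β3 →J3
β4 →J3
β5 →I1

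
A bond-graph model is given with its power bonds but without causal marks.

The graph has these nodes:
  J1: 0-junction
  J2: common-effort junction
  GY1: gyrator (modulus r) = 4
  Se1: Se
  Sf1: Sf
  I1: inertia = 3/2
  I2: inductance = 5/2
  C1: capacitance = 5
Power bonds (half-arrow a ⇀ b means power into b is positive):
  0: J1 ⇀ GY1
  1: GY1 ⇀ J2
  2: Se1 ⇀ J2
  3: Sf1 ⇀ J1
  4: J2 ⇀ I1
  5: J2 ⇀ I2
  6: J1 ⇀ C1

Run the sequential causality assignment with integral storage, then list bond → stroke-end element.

bond 2 →J2  (Se1: effort source, stroke at far end)
bond 3 →Sf1  (source Sf1 imposes f)
bond 1 →GY1  (0-jn J2 has e-setter on 2)
bond 4 →I1  (common-e at J2 fixed by 2)
bond 5 →I2  (J2 effort already set via bond 2)
bond 0 →GY1  (GY1 both-in/both-out from 1)
bond 6 →J1  (closing 0-jn rule on J1)

#0 stroke→GY1
#1 stroke→GY1
#2 stroke→J2
#3 stroke→Sf1
#4 stroke→I1
#5 stroke→I2
#6 stroke→J1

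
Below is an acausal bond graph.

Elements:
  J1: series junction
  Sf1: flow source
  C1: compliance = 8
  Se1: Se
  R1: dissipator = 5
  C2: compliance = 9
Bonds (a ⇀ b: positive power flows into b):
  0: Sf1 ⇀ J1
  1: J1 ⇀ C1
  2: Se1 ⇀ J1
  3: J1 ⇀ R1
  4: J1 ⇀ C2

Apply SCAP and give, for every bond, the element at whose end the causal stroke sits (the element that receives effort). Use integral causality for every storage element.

bond 0 stroke at Sf1  (Sf1: flow source, stroke at near end)
bond 2 stroke at J1  (Se1 fixes effort; stroke away)
bond 1 stroke at J1  (common-f at J1 fixed by 0)
bond 3 stroke at J1  (1-jn J1 has f-setter on 0)
bond 4 stroke at J1  (common-f at J1 fixed by 0)

#0 stroke→Sf1
#1 stroke→J1
#2 stroke→J1
#3 stroke→J1
#4 stroke→J1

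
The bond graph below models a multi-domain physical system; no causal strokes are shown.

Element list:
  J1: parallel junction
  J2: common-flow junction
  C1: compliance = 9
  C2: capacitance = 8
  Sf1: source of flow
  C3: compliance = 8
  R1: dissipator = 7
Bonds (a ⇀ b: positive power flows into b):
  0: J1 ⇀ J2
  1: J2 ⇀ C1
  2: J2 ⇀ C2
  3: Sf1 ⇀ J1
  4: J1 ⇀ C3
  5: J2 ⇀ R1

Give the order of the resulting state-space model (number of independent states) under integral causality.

#3 stroke at Sf1  (Sf1 fixes flow; stroke at Sf1)
#1 stroke at J2  (prefer integral on C1)
#2 stroke at J2  (C2: C, integral causality)
#4 stroke at J1  (prefer integral on C3)
#0 stroke at J2  (common-e at J1 fixed by 4)
#5 stroke at R1  (closing 1-jn rule on J2)

3  (C1, C2, C3 all integral)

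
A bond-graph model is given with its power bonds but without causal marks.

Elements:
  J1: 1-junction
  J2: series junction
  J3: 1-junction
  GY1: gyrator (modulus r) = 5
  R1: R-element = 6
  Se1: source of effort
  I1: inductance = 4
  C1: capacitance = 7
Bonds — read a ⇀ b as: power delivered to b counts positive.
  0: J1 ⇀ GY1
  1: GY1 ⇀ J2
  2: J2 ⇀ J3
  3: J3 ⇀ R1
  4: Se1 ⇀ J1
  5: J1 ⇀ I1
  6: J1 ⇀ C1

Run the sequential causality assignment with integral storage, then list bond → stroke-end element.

β4 →J1  (Se1 fixes effort; stroke away)
β5 →I1  (I1 outputs flow p/I1)
β0 →J1  (1-jn J1 has f-setter on 5)
β6 →J1  (1-jn J1 has f-setter on 5)
β1 →J2  (through GY1, causality inverts; strokes same side of GY1)
β2 →J3  (J2 needs exactly one f-in)
β3 →R1  (only one flow-in slot at J3)

b0 stroke→J1
b1 stroke→J2
b2 stroke→J3
b3 stroke→R1
b4 stroke→J1
b5 stroke→I1
b6 stroke→J1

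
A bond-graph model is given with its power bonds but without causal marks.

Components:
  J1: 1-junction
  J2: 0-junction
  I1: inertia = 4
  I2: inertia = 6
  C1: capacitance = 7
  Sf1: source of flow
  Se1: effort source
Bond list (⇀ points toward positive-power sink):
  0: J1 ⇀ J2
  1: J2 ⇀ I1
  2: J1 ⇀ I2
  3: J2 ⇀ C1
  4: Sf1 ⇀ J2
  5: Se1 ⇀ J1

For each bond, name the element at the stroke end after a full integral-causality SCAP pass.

β0 stroke at J1
β1 stroke at I1
β2 stroke at I2
β3 stroke at J2
β4 stroke at Sf1
β5 stroke at J1

β4 stroke→Sf1  (source Sf1 imposes f)
β5 stroke→J1  (Se1 fixes effort; stroke away)
β1 stroke→I1  (I1 outputs flow p/I1)
β2 stroke→I2  (I2: I, integral causality)
β0 stroke→J1  (1-jn J1 has f-setter on 2)
β3 stroke→J2  (only one effort-in slot at J2)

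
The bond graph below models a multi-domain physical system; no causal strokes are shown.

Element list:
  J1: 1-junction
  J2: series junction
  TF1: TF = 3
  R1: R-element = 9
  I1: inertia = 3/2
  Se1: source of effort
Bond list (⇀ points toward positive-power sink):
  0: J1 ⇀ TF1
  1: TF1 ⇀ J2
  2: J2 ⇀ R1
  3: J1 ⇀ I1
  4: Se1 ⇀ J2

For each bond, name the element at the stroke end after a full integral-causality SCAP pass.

#4 stroke→J2  (Se1: effort source, stroke at far end)
#3 stroke→I1  (I1 integral (f out))
#0 stroke→J1  (J1: bond 3 brought flow, rest push out)
#1 stroke→TF1  (through TF1, causality passes straight; one stroke at TF1)
#2 stroke→J2  (J2 flow already set via bond 1)

b0 stroke→J1
b1 stroke→TF1
b2 stroke→J2
b3 stroke→I1
b4 stroke→J2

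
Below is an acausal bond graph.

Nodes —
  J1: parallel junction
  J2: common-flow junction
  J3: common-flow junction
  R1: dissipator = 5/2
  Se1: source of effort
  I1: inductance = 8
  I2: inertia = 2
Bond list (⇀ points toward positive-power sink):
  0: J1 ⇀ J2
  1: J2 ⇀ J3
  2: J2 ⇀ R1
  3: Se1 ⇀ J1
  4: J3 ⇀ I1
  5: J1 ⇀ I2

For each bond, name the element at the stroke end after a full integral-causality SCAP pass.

#0 →J2
#1 →J3
#2 →J2
#3 →J1
#4 →I1
#5 →I2

β3 →J1  (Se1 (Se) sets effort on bond)
β0 →J2  (J1 effort already set via bond 3)
β5 →I2  (0-jn J1 has e-setter on 3)
β4 →I1  (I1: I, integral causality)
β1 →J3  (1-jn J3 has f-setter on 4)
β2 →J2  (J2 flow already set via bond 1)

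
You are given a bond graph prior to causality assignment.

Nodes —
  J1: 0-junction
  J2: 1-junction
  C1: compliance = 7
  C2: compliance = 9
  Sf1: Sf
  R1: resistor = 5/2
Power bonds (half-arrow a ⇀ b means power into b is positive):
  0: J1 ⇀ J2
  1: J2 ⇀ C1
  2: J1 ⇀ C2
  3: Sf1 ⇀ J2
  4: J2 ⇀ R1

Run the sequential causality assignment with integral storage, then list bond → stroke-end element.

β3 stroke→Sf1  (source Sf1 imposes f)
β0 stroke→J2  (J2: bond 3 brought flow, rest push out)
β1 stroke→J2  (1-jn J2 has f-setter on 3)
β4 stroke→J2  (1-jn J2 has f-setter on 3)
β2 stroke→J1  (only one effort-in slot at J1)

bond 0 |J2
bond 1 |J2
bond 2 |J1
bond 3 |Sf1
bond 4 |J2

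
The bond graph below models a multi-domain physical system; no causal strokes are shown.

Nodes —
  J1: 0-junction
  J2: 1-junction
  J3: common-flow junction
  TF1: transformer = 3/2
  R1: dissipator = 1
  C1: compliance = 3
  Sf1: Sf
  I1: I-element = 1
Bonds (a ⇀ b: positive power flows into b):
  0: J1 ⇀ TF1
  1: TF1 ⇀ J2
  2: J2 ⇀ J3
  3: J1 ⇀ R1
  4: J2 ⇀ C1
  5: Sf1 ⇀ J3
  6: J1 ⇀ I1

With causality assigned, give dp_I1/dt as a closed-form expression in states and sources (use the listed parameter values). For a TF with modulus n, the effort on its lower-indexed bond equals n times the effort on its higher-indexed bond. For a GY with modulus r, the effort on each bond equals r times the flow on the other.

dp_I1/dt = -2*F_Sf1/3 - p_I1

b5 stroke→Sf1  (Sf1: flow source, stroke at near end)
b2 stroke→J3  (common-f at J3 fixed by 5)
b1 stroke→J2  (J2: bond 2 brought flow, rest push out)
b4 stroke→J2  (common-f at J2 fixed by 2)
b0 stroke→TF1  (through TF1, causality passes straight; one stroke at TF1)
b6 stroke→I1  (I1 integral (f out))
b3 stroke→J1  (only one effort-in slot at J1)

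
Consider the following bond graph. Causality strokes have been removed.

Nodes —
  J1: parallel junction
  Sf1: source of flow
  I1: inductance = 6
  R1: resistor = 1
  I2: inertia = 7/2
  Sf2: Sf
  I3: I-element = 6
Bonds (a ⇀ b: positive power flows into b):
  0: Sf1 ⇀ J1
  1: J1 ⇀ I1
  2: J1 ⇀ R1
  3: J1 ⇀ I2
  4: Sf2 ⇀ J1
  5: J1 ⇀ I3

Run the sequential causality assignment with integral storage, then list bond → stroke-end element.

#0 stroke at Sf1
#1 stroke at I1
#2 stroke at J1
#3 stroke at I2
#4 stroke at Sf2
#5 stroke at I3

bond 0 |Sf1  (Sf1 (Sf) sets flow on bond)
bond 4 |Sf2  (Sf2 fixes flow; stroke at Sf2)
bond 1 |I1  (I1: I, integral causality)
bond 3 |I2  (I2 outputs flow p/I2)
bond 5 |I3  (I3 outputs flow p/I3)
bond 2 |J1  (J1: last free bond brings effort in)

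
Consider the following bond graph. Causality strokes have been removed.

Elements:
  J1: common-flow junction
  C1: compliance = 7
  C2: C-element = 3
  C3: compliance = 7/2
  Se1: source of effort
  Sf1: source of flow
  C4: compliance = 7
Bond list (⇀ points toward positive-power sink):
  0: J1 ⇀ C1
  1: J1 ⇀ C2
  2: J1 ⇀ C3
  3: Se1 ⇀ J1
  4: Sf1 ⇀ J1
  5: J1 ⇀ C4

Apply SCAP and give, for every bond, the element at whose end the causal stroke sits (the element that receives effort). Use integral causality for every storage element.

#0 stroke→J1
#1 stroke→J1
#2 stroke→J1
#3 stroke→J1
#4 stroke→Sf1
#5 stroke→J1

bond 3 stroke→J1  (Se1: effort source, stroke at far end)
bond 4 stroke→Sf1  (source Sf1 imposes f)
bond 0 stroke→J1  (1-jn J1 has f-setter on 4)
bond 1 stroke→J1  (common-f at J1 fixed by 4)
bond 2 stroke→J1  (J1: bond 4 brought flow, rest push out)
bond 5 stroke→J1  (1-jn J1 has f-setter on 4)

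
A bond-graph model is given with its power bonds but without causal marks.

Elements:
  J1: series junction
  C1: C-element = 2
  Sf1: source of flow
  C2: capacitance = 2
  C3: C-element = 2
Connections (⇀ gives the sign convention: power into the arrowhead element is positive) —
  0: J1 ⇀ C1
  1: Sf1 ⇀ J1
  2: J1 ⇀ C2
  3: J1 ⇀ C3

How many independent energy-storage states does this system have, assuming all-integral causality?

3  (C1, C2, C3 all integral)

#1 stroke at Sf1  (Sf1 fixes flow; stroke at Sf1)
#0 stroke at J1  (common-f at J1 fixed by 1)
#2 stroke at J1  (1-jn J1 has f-setter on 1)
#3 stroke at J1  (common-f at J1 fixed by 1)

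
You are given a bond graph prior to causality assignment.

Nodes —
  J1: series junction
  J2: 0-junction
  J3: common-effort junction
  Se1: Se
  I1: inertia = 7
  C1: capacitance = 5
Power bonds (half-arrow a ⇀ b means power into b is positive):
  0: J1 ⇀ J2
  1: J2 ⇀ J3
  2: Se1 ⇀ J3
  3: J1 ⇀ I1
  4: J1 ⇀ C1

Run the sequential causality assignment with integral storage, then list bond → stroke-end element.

b2 stroke→J3  (Se1 fixes effort; stroke away)
b1 stroke→J2  (J3 effort already set via bond 2)
b0 stroke→J1  (common-e at J2 fixed by 1)
b3 stroke→I1  (prefer integral on I1)
b4 stroke→J1  (1-jn J1 has f-setter on 3)

β0 stroke→J1
β1 stroke→J2
β2 stroke→J3
β3 stroke→I1
β4 stroke→J1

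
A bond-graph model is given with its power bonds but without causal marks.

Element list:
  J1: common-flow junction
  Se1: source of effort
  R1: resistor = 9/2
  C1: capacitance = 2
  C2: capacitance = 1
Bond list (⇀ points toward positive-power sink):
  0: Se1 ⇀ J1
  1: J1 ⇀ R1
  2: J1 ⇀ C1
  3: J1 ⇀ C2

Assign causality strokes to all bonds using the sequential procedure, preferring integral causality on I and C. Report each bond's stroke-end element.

β0 →J1
β1 →R1
β2 →J1
β3 →J1

b0 →J1  (source Se1 imposes e)
b2 →J1  (C1 outputs effort q/C1)
b3 →J1  (C2: C, integral causality)
b1 →R1  (J1: last free bond brings flow in)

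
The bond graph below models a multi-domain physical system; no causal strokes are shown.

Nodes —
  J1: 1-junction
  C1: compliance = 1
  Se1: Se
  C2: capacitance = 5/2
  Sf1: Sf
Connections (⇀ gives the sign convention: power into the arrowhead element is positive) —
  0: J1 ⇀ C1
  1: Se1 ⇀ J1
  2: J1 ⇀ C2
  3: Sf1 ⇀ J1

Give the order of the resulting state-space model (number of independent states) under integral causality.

2  (C1, C2 all integral)

#1 stroke→J1  (Se1 (Se) sets effort on bond)
#3 stroke→Sf1  (Sf1: flow source, stroke at near end)
#0 stroke→J1  (J1 flow already set via bond 3)
#2 stroke→J1  (J1 flow already set via bond 3)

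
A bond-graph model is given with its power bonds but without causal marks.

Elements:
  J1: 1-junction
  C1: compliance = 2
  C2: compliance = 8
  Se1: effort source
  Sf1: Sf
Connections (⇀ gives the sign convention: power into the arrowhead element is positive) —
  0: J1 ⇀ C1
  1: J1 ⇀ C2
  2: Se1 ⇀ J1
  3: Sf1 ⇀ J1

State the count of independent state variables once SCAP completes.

2  (C1, C2 all integral)

β2 stroke→J1  (Se1 (Se) sets effort on bond)
β3 stroke→Sf1  (source Sf1 imposes f)
β0 stroke→J1  (1-jn J1 has f-setter on 3)
β1 stroke→J1  (J1: bond 3 brought flow, rest push out)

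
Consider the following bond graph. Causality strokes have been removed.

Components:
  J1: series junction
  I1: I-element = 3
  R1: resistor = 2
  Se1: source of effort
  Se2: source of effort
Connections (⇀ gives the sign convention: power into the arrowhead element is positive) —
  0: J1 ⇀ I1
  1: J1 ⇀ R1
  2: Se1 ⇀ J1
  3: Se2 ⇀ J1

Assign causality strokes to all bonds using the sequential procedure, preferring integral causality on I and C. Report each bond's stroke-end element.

b2 |J1  (Se1 fixes effort; stroke away)
b3 |J1  (source Se2 imposes e)
b0 |I1  (I1 integral (f out))
b1 |J1  (1-jn J1 has f-setter on 0)

bond 0 stroke at I1
bond 1 stroke at J1
bond 2 stroke at J1
bond 3 stroke at J1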